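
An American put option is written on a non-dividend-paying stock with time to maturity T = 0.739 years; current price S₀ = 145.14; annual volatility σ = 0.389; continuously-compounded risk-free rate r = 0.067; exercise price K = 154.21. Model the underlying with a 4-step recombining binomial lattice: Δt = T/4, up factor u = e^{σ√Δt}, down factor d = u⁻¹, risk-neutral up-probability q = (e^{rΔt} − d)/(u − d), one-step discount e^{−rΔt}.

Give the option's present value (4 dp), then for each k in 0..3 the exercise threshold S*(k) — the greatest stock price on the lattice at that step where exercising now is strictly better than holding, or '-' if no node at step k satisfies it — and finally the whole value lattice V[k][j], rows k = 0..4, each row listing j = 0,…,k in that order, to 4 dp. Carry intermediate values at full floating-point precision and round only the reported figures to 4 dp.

Δt=0.18475, u=1.18199, d=0.84603, q=0.49537, disc=e^(-rΔt)=0.98770
k=4 terminal: V=max(K-S,0) → 79.8521 50.3240 9.0700 0.0000 0.0000
k=3: j=0 S=87.8906 intr=66.3194 cont=64.4224 V=66.3194[EX]; j=1 S=122.7926 intr=31.4174 cont=29.5203 V=31.4174[EX]; j=2 S=171.5545 intr=0.0000 cont=4.5207 V=4.5207[hold]; j=3 S=239.6801 intr=0.0000 cont=0.0000 V=0.0000[hold]  S*(3)=122.7926
k=2: j=0 S=103.8860 intr=50.3240 cont=48.4269 V=50.3240[EX]; j=1 S=145.1400 intr=9.0700 cont=17.8710 V=17.8710[hold]; j=2 S=202.7762 intr=0.0000 cont=2.2532 V=2.2532[hold]  S*(2)=103.8860
k=1: j=0 S=122.7926 intr=31.4174 cont=33.8264 V=33.8264[hold]; j=1 S=171.5545 intr=0.0000 cont=10.0098 V=10.0098[hold]  S*(1)=-
k=0: j=0 S=145.1400 intr=9.0700 cont=21.7574 V=21.7574[hold]  S*(0)=-

price = 21.7574
boundary = - - 103.8860 122.7926
tree:
21.7574
33.8264 10.0098
50.3240 17.8710 2.2532
66.3194 31.4174 4.5207 0.0000
79.8521 50.3240 9.0700 0.0000 0.0000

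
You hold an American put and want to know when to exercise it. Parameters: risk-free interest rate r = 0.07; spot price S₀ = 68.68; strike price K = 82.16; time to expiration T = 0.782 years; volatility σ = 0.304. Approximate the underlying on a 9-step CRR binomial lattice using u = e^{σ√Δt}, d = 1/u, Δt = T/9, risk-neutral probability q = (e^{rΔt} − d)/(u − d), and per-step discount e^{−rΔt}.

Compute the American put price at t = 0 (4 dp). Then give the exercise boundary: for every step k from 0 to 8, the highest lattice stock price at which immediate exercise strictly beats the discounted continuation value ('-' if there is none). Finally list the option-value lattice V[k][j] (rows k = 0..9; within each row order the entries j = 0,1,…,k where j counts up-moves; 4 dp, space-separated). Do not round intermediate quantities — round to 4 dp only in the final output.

Δt=0.08689, u=1.09375, d=0.91429, q=0.51161, disc=e^(-rΔt)=0.99394
k=9 terminal: V=max(K-S,0) → 51.4997 45.4816 38.2822 29.6697 19.3667 7.0414 0.0000 0.0000 0.0000 0.0000
k=8: j=0 S=33.5347 intr=48.6253 cont=48.1271 V=48.6253[EX]; j=1 S=40.1170 intr=42.0430 cont=41.5448 V=42.0430[EX]; j=2 S=47.9912 intr=34.1688 cont=33.6706 V=34.1688[EX]; j=3 S=57.4111 intr=24.7489 cont=24.2507 V=24.7489[EX]; j=4 S=68.6800 intr=13.4800 cont=12.9818 V=13.4800[EX]; j=5 S=82.1608 intr=0.0000 cont=3.4181 V=3.4181[hold]; j=6 S=98.2876 intr=0.0000 cont=0.0000 V=0.0000[hold]; j=7 S=117.5798 intr=0.0000 cont=0.0000 V=0.0000[hold]; j=8 S=140.6588 intr=0.0000 cont=0.0000 V=0.0000[hold]  S*(8)=68.6800
k=7: j=0 S=36.6784 intr=45.4816 cont=44.9834 V=45.4816[EX]; j=1 S=43.8778 intr=38.2822 cont=37.7840 V=38.2822[EX]; j=2 S=52.4903 intr=29.6697 cont=29.1715 V=29.6697[EX]; j=3 S=62.7933 intr=19.3667 cont=18.8685 V=19.3667[EX]; j=4 S=75.1186 intr=7.0414 cont=8.2817 V=8.2817[hold]; j=5 S=89.8631 intr=0.0000 cont=1.6593 V=1.6593[hold]; j=6 S=107.5018 intr=0.0000 cont=0.0000 V=0.0000[hold]; j=7 S=128.6026 intr=0.0000 cont=0.0000 V=0.0000[hold]  S*(7)=62.7933
k=6: j=0 S=40.1170 intr=42.0430 cont=41.5448 V=42.0430[EX]; j=1 S=47.9912 intr=34.1688 cont=33.6706 V=34.1688[EX]; j=2 S=57.4111 intr=24.7489 cont=24.2507 V=24.7489[EX]; j=3 S=68.6800 intr=13.4800 cont=13.6125 V=13.6125[hold]; j=4 S=82.1608 intr=0.0000 cont=4.8640 V=4.8640[hold]; j=5 S=98.2876 intr=0.0000 cont=0.8055 V=0.8055[hold]; j=6 S=117.5798 intr=0.0000 cont=0.0000 V=0.0000[hold]  S*(6)=57.4111
k=5: j=0 S=43.8778 intr=38.2822 cont=37.7840 V=38.2822[EX]; j=1 S=52.4903 intr=29.6697 cont=29.1715 V=29.6697[EX]; j=2 S=62.7933 intr=19.3667 cont=18.9359 V=19.3667[EX]; j=3 S=75.1186 intr=7.0414 cont=9.0813 V=9.0813[hold]; j=4 S=89.8631 intr=0.0000 cont=2.7707 V=2.7707[hold]; j=5 S=107.5018 intr=0.0000 cont=0.3910 V=0.3910[hold]  S*(5)=62.7933
k=4: j=0 S=47.9912 intr=34.1688 cont=33.6706 V=34.1688[EX]; j=1 S=57.4111 intr=24.7489 cont=24.2507 V=24.7489[EX]; j=2 S=68.6800 intr=13.4800 cont=14.0191 V=14.0191[hold]; j=3 S=82.1608 intr=0.0000 cont=5.8172 V=5.8172[hold]; j=4 S=98.2876 intr=0.0000 cont=1.5438 V=1.5438[hold]  S*(4)=57.4111
k=3: j=0 S=52.4903 intr=29.6697 cont=29.1715 V=29.6697[EX]; j=1 S=62.7933 intr=19.3667 cont=19.1426 V=19.3667[EX]; j=2 S=75.1186 intr=7.0414 cont=9.7634 V=9.7634[hold]; j=3 S=89.8631 intr=0.0000 cont=3.6089 V=3.6089[hold]  S*(3)=62.7933
k=2: j=0 S=57.4111 intr=24.7489 cont=24.2507 V=24.7489[EX]; j=1 S=68.6800 intr=13.4800 cont=14.3659 V=14.3659[hold]; j=2 S=82.1608 intr=0.0000 cont=6.5746 V=6.5746[hold]  S*(2)=57.4111
k=1: j=0 S=62.7933 intr=19.3667 cont=19.3190 V=19.3667[EX]; j=1 S=75.1186 intr=7.0414 cont=10.3169 V=10.3169[hold]  S*(1)=62.7933
k=0: j=0 S=68.6800 intr=13.4800 cont=14.6474 V=14.6474[hold]  S*(0)=-

price = 14.6474
boundary = - 62.7933 57.4111 62.7933 57.4111 62.7933 57.4111 62.7933 68.6800
tree:
14.6474
19.3667 10.3169
24.7489 14.3659 6.5746
29.6697 19.3667 9.7634 3.6089
34.1688 24.7489 14.0191 5.8172 1.5438
38.2822 29.6697 19.3667 9.0813 2.7707 0.3910
42.0430 34.1688 24.7489 13.6125 4.8640 0.8055 0.0000
45.4816 38.2822 29.6697 19.3667 8.2817 1.6593 0.0000 0.0000
48.6253 42.0430 34.1688 24.7489 13.4800 3.4181 0.0000 0.0000 0.0000
51.4997 45.4816 38.2822 29.6697 19.3667 7.0414 0.0000 0.0000 0.0000 0.0000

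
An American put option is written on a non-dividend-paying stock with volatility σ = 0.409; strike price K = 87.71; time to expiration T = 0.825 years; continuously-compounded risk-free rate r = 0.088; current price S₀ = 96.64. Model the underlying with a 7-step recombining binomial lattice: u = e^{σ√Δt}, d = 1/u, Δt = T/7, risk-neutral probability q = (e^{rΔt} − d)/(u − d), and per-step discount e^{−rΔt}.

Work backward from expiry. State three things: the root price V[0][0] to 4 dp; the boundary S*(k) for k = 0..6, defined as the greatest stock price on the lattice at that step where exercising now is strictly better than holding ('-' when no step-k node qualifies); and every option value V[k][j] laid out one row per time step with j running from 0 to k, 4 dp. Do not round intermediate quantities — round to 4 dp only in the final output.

params: Δt=0.11786 u=1.15075 d=0.86900 q=0.50196 e^(-rΔt)=0.98968
t_7 payoffs: 51.5441 39.8185 24.2912 3.7297 0.0000 0.0000 0.0000 0.0000
t_6: node(6,0) S=41.6177 payoff=46.0923 vs cont=45.1873 → 46.0923 [stop]  node(6,1) S=55.1110 payoff=32.5990 vs cont=31.6941 → 32.5990 [stop]  node(6,2) S=72.9789 payoff=14.7311 vs cont=13.8261 → 14.7311 [stop]  node(6,3) S=96.6400 payoff=0.0000 vs cont=1.8384 → 1.8384 [wait]  node(6,4) S=127.9724 payoff=0.0000 vs cont=0.0000 → 0.0000 [wait]  node(6,5) S=169.4634 payoff=0.0000 vs cont=0.0000 → 0.0000 [wait]  node(6,6) S=224.4065 payoff=0.0000 vs cont=0.0000 → 0.0000 [wait]  ⇒ S*(6)=72.9789
t_5: node(5,0) S=47.8915 payoff=39.8185 vs cont=38.9135 → 39.8185 [stop]  node(5,1) S=63.4188 payoff=24.2912 vs cont=23.3863 → 24.2912 [stop]  node(5,2) S=83.9803 payoff=3.7297 vs cont=8.1743 → 8.1743 [wait]  node(5,3) S=111.2082 payoff=0.0000 vs cont=0.9062 → 0.9062 [wait]  node(5,4) S=147.2638 payoff=0.0000 vs cont=0.0000 → 0.0000 [wait]  node(5,5) S=195.0094 payoff=0.0000 vs cont=0.0000 → 0.0000 [wait]  ⇒ S*(5)=63.4188
t_4: node(4,0) S=55.1110 payoff=32.5990 vs cont=31.6941 → 32.5990 [stop]  node(4,1) S=72.9789 payoff=14.7311 vs cont=16.0341 → 16.0341 [wait]  node(4,2) S=96.6400 payoff=0.0000 vs cont=4.4793 → 4.4793 [wait]  node(4,3) S=127.9724 payoff=0.0000 vs cont=0.4466 → 0.4466 [wait]  node(4,4) S=169.4634 payoff=0.0000 vs cont=0.0000 → 0.0000 [wait]  ⇒ S*(4)=55.1110
t_3: node(3,0) S=63.4188 payoff=24.2912 vs cont=24.0336 → 24.2912 [stop]  node(3,1) S=83.9803 payoff=3.7297 vs cont=10.1285 → 10.1285 [wait]  node(3,2) S=111.2082 payoff=0.0000 vs cont=2.4297 → 2.4297 [wait]  node(3,3) S=147.2638 payoff=0.0000 vs cont=0.2202 → 0.2202 [wait]  ⇒ S*(3)=63.4188
t_2: node(2,0) S=72.9789 payoff=14.7311 vs cont=17.0048 → 17.0048 [wait]  node(2,1) S=96.6400 payoff=0.0000 vs cont=6.1994 → 6.1994 [wait]  node(2,2) S=127.9724 payoff=0.0000 vs cont=1.3070 → 1.3070 [wait]  ⇒ S*(2)=-
t_1: node(1,0) S=83.9803 payoff=3.7297 vs cont=11.4615 → 11.4615 [wait]  node(1,1) S=111.2082 payoff=0.0000 vs cont=3.7050 → 3.7050 [wait]  ⇒ S*(1)=-
t_0: node(0,0) S=96.6400 payoff=0.0000 vs cont=7.4900 → 7.4900 [wait]  ⇒ S*(0)=-

price = 7.4900
boundary = - - - 63.4188 55.1110 63.4188 72.9789
tree:
7.4900
11.4615 3.7050
17.0048 6.1994 1.3070
24.2912 10.1285 2.4297 0.2202
32.5990 16.0341 4.4793 0.4466 0.0000
39.8185 24.2912 8.1743 0.9062 0.0000 0.0000
46.0923 32.5990 14.7311 1.8384 0.0000 0.0000 0.0000
51.5441 39.8185 24.2912 3.7297 0.0000 0.0000 0.0000 0.0000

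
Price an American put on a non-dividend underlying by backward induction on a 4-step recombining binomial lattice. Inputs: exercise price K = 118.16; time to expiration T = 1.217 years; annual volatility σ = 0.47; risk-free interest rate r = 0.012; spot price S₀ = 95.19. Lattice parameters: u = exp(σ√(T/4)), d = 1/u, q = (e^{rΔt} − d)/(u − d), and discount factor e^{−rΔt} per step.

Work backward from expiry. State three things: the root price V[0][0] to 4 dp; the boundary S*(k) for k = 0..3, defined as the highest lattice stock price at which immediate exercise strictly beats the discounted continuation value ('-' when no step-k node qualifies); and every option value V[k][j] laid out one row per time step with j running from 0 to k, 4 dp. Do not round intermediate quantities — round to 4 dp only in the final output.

price = 35.2646
boundary = - - 56.6777 73.4517
tree:
35.2646
47.5794 20.0425
61.4823 30.4583 7.0866
74.4256 44.7083 12.7585 0.0000
84.4131 61.4823 22.9700 0.0000 0.0000

params: Δt=0.30425 u=1.29595 d=0.77163 q=0.44252 e^(-rΔt)=0.99636
t_4 payoffs: 84.4131 61.4823 22.9700 0.0000 0.0000
t_3: node(3,0) S=43.7344 payoff=74.4256 vs cont=73.9950 → 74.4256 [stop]  node(3,1) S=73.4517 payoff=44.7083 vs cont=44.2777 → 44.7083 [stop]  node(3,2) S=123.3618 payoff=0.0000 vs cont=12.7585 → 12.7585 [wait]  node(3,3) S=207.1856 payoff=0.0000 vs cont=0.0000 → 0.0000 [wait]  ⇒ S*(3)=73.4517
t_2: node(2,0) S=56.6777 payoff=61.4823 vs cont=61.0516 → 61.4823 [stop]  node(2,1) S=95.1900 payoff=22.9700 vs cont=30.4583 → 30.4583 [wait]  node(2,2) S=159.8712 payoff=0.0000 vs cont=7.0866 → 7.0866 [wait]  ⇒ S*(2)=56.6777
t_1: node(1,0) S=73.4517 payoff=44.7083 vs cont=47.5794 → 47.5794 [wait]  node(1,1) S=123.3618 payoff=0.0000 vs cont=20.0425 → 20.0425 [wait]  ⇒ S*(1)=-
t_0: node(0,0) S=95.1900 payoff=22.9700 vs cont=35.2646 → 35.2646 [wait]  ⇒ S*(0)=-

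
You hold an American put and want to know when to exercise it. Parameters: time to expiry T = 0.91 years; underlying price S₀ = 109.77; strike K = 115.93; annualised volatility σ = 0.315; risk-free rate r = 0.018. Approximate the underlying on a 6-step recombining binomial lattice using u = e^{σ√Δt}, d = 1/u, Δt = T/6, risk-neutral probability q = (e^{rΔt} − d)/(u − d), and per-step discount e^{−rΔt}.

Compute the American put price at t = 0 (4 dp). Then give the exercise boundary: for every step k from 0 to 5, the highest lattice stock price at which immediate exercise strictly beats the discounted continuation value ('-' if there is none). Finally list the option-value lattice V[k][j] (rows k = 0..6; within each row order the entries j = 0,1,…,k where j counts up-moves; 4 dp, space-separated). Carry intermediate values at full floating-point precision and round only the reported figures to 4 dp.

price = 16.1139
boundary = - - - 75.9718 85.8874 97.0972
tree:
16.1139
22.6641 9.1233
30.7522 14.0479 3.8506
39.9582 20.9733 6.6399 0.8567
48.7290 30.0426 11.2866 1.6535 0.0000
56.4873 39.9582 18.8328 3.1915 0.0000 0.0000
63.3499 48.7290 30.0426 6.1600 0.0000 0.0000 0.0000

Δt=0.15167  u=1.13052  d=0.88455  q=0.48048  discount=0.99727
step 6 (expiry): payoffs max(K−S,0) = 63.3499 48.7290 30.0426 6.1600 0.0000 0.0000 0.0000
step 5: (k=5,j=0): S=59.4427, (K−S)⁺=56.4873, hold=56.1712 ⇒ V=56.4873 exercise | (k=5,j=1): S=75.9718, (K−S)⁺=39.9582, hold=39.6421 ⇒ V=39.9582 exercise | (k=5,j=2): S=97.0972, (K−S)⁺=18.8328, hold=18.5168 ⇒ V=18.8328 exercise | (k=5,j=3): S=124.0968, (K−S)⁺=0.0000, hold=3.1915 ⇒ V=3.1915 continue | (k=5,j=4): S=158.6042, (K−S)⁺=0.0000, hold=0.0000 ⇒ V=0.0000 continue | (k=5,j=5): S=202.7070, (K−S)⁺=0.0000, hold=0.0000 ⇒ V=0.0000 continue  boundary S*=97.0972
step 4: (k=4,j=0): S=67.2010, (K−S)⁺=48.7290, hold=48.4130 ⇒ V=48.7290 exercise | (k=4,j=1): S=85.8874, (K−S)⁺=30.0426, hold=29.7265 ⇒ V=30.0426 exercise | (k=4,j=2): S=109.7700, (K−S)⁺=6.1600, hold=11.2866 ⇒ V=11.2866 continue | (k=4,j=3): S=140.2936, (K−S)⁺=0.0000, hold=1.6535 ⇒ V=1.6535 continue | (k=4,j=4): S=179.3047, (K−S)⁺=0.0000, hold=0.0000 ⇒ V=0.0000 continue  boundary S*=85.8874
step 3: (k=3,j=0): S=75.9718, (K−S)⁺=39.9582, hold=39.6421 ⇒ V=39.9582 exercise | (k=3,j=1): S=97.0972, (K−S)⁺=18.8328, hold=20.9733 ⇒ V=20.9733 continue | (k=3,j=2): S=124.0968, (K−S)⁺=0.0000, hold=6.6399 ⇒ V=6.6399 continue | (k=3,j=3): S=158.6042, (K−S)⁺=0.0000, hold=0.8567 ⇒ V=0.8567 continue  boundary S*=75.9718
step 2: (k=2,j=0): S=85.8874, (K−S)⁺=30.0426, hold=30.7522 ⇒ V=30.7522 continue | (k=2,j=1): S=109.7700, (K−S)⁺=6.1600, hold=14.0479 ⇒ V=14.0479 continue | (k=2,j=2): S=140.2936, (K−S)⁺=0.0000, hold=3.8506 ⇒ V=3.8506 continue  boundary S*=-
step 1: (k=1,j=0): S=97.0972, (K−S)⁺=18.8328, hold=22.6641 ⇒ V=22.6641 continue | (k=1,j=1): S=124.0968, (K−S)⁺=0.0000, hold=9.1233 ⇒ V=9.1233 continue  boundary S*=-
step 0: (k=0,j=0): S=109.7700, (K−S)⁺=6.1600, hold=16.1139 ⇒ V=16.1139 continue  boundary S*=-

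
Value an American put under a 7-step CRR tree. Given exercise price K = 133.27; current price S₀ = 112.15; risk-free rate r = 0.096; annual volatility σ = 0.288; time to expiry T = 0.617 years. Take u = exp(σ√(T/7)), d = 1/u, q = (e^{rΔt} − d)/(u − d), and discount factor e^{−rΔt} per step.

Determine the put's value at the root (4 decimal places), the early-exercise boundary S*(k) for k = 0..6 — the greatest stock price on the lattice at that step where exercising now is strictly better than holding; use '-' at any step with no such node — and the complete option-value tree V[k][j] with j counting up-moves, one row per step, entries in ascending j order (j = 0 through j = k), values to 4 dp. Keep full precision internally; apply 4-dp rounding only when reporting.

params: Δt=0.08814 u=1.08927 d=0.91805 q=0.52827 e^(-rΔt)=0.99157
t_7 payoffs: 71.6301 60.1342 46.4944 30.3107 11.1088 0.0000 0.0000 0.0000
t_6: node(6,0) S=67.1423 payoff=66.1277 vs cont=65.0048 → 66.1277 [stop]  node(6,1) S=79.6643 payoff=53.6057 vs cont=52.4828 → 53.6057 [stop]  node(6,2) S=94.5217 payoff=38.7483 vs cont=37.6254 → 38.7483 [stop]  node(6,3) S=112.1500 payoff=21.1200 vs cont=19.9971 → 21.1200 [stop]  node(6,4) S=133.0660 payoff=0.2040 vs cont=5.1962 → 5.1962 [wait]  node(6,5) S=157.8828 payoff=0.0000 vs cont=0.0000 → 0.0000 [wait]  node(6,6) S=187.3279 payoff=0.0000 vs cont=0.0000 → 0.0000 [wait]  ⇒ S*(6)=112.1500
t_5: node(5,0) S=73.1358 payoff=60.1342 vs cont=59.0113 → 60.1342 [stop]  node(5,1) S=86.7756 payoff=46.4944 vs cont=45.3715 → 46.4944 [stop]  node(5,2) S=102.9593 payoff=30.3107 vs cont=29.1878 → 30.3107 [stop]  node(5,3) S=122.1612 payoff=11.1088 vs cont=12.6009 → 12.6009 [wait]  node(5,4) S=144.9442 payoff=0.0000 vs cont=2.4306 → 2.4306 [wait]  node(5,5) S=171.9763 payoff=0.0000 vs cont=0.0000 → 0.0000 [wait]  ⇒ S*(5)=102.9593
t_4: node(4,0) S=79.6643 payoff=53.6057 vs cont=52.4828 → 53.6057 [stop]  node(4,1) S=94.5217 payoff=38.7483 vs cont=37.6254 → 38.7483 [stop]  node(4,2) S=112.1500 payoff=21.1200 vs cont=20.7786 → 21.1200 [stop]  node(4,3) S=133.0660 payoff=0.2040 vs cont=7.1673 → 7.1673 [wait]  node(4,4) S=157.8828 payoff=0.0000 vs cont=1.1369 → 1.1369 [wait]  ⇒ S*(4)=112.1500
t_3: node(3,0) S=86.7756 payoff=46.4944 vs cont=45.3715 → 46.4944 [stop]  node(3,1) S=102.9593 payoff=30.3107 vs cont=29.1878 → 30.3107 [stop]  node(3,2) S=122.1612 payoff=11.1088 vs cont=13.6334 → 13.6334 [wait]  node(3,3) S=144.9442 payoff=0.0000 vs cont=3.9481 → 3.9481 [wait]  ⇒ S*(3)=102.9593
t_2: node(2,0) S=94.5217 payoff=38.7483 vs cont=37.6254 → 38.7483 [stop]  node(2,1) S=112.1500 payoff=21.1200 vs cont=21.3195 → 21.3195 [wait]  node(2,2) S=133.0660 payoff=0.2040 vs cont=8.4452 → 8.4452 [wait]  ⇒ S*(2)=94.5217
t_1: node(1,0) S=102.9593 payoff=30.3107 vs cont=29.2923 → 30.3107 [stop]  node(1,1) S=122.1612 payoff=11.1088 vs cont=14.3961 → 14.3961 [wait]  ⇒ S*(1)=102.9593
t_0: node(0,0) S=112.1500 payoff=21.1200 vs cont=21.7190 → 21.7190 [wait]  ⇒ S*(0)=-

price = 21.7190
boundary = - 102.9593 94.5217 102.9593 112.1500 102.9593 112.1500
tree:
21.7190
30.3107 14.3961
38.7483 21.3195 8.4452
46.4944 30.3107 13.6334 3.9481
53.6057 38.7483 21.1200 7.1673 1.1369
60.1342 46.4944 30.3107 12.6009 2.4306 0.0000
66.1277 53.6057 38.7483 21.1200 5.1962 0.0000 0.0000
71.6301 60.1342 46.4944 30.3107 11.1088 0.0000 0.0000 0.0000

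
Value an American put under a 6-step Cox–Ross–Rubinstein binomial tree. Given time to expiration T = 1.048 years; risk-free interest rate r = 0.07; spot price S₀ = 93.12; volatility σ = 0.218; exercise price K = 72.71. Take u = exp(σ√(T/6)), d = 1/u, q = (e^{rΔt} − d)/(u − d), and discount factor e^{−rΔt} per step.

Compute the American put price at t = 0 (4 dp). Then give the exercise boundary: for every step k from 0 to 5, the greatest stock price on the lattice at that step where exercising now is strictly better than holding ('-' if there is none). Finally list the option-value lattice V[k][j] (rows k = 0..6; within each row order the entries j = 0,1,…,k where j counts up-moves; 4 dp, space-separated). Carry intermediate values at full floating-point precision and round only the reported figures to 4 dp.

params: Δt=0.17467 u=1.09539 d=0.91292 q=0.54466 e^(-rΔt)=0.98785
t_6 payoffs: 18.8044 8.0300 0.0000 0.0000 0.0000 0.0000 0.0000
t_5: node(5,0) S=59.0476 payoff=13.6624 vs cont=12.7788 → 13.6624 [stop]  node(5,1) S=70.8498 payoff=1.8602 vs cont=3.6120 → 3.6120 [wait]  node(5,2) S=85.0109 payoff=0.0000 vs cont=0.0000 → 0.0000 [wait]  node(5,3) S=102.0026 payoff=0.0000 vs cont=0.0000 → 0.0000 [wait]  node(5,4) S=122.3904 payoff=0.0000 vs cont=0.0000 → 0.0000 [wait]  node(5,5) S=146.8533 payoff=0.0000 vs cont=0.0000 → 0.0000 [wait]  ⇒ S*(5)=59.0476
t_4: node(4,0) S=64.6800 payoff=8.0300 vs cont=8.0889 → 8.0889 [wait]  node(4,1) S=77.6080 payoff=0.0000 vs cont=1.6247 → 1.6247 [wait]  node(4,2) S=93.1200 payoff=0.0000 vs cont=0.0000 → 0.0000 [wait]  node(4,3) S=111.7324 payoff=0.0000 vs cont=0.0000 → 0.0000 [wait]  node(4,4) S=134.0651 payoff=0.0000 vs cont=0.0000 → 0.0000 [wait]  ⇒ S*(4)=-
t_3: node(3,0) S=70.8498 payoff=1.8602 vs cont=4.5126 → 4.5126 [wait]  node(3,1) S=85.0109 payoff=0.0000 vs cont=0.7308 → 0.7308 [wait]  node(3,2) S=102.0026 payoff=0.0000 vs cont=0.0000 → 0.0000 [wait]  node(3,3) S=122.3904 payoff=0.0000 vs cont=0.0000 → 0.0000 [wait]  ⇒ S*(3)=-
t_2: node(2,0) S=77.6080 payoff=0.0000 vs cont=2.4230 → 2.4230 [wait]  node(2,1) S=93.1200 payoff=0.0000 vs cont=0.3287 → 0.3287 [wait]  node(2,2) S=111.7324 payoff=0.0000 vs cont=0.0000 → 0.0000 [wait]  ⇒ S*(2)=-
t_1: node(1,0) S=85.0109 payoff=0.0000 vs cont=1.2668 → 1.2668 [wait]  node(1,1) S=102.0026 payoff=0.0000 vs cont=0.1479 → 0.1479 [wait]  ⇒ S*(1)=-
t_0: node(0,0) S=93.1200 payoff=0.0000 vs cont=0.6494 → 0.6494 [wait]  ⇒ S*(0)=-

price = 0.6494
boundary = - - - - - 59.0476
tree:
0.6494
1.2668 0.1479
2.4230 0.3287 0.0000
4.5126 0.7308 0.0000 0.0000
8.0889 1.6247 0.0000 0.0000 0.0000
13.6624 3.6120 0.0000 0.0000 0.0000 0.0000
18.8044 8.0300 0.0000 0.0000 0.0000 0.0000 0.0000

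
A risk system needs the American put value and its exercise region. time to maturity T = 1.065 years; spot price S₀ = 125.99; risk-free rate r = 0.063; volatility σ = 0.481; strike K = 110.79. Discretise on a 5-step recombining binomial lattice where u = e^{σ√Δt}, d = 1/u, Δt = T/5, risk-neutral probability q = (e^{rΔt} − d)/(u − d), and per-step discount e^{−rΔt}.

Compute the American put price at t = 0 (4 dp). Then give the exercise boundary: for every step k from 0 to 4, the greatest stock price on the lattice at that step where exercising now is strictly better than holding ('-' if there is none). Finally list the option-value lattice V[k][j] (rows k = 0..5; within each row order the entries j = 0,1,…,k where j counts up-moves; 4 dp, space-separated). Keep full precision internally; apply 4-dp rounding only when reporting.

Δt=0.21300  u=1.24856  d=0.80092  q=0.47491  discount=0.98667
step 5 (expiry): payoffs max(K−S,0) = 69.2669 46.0596 9.8817 0.0000 0.0000 0.0000
step 4: (k=4,j=0): S=51.8440, (K−S)⁺=58.9460, hold=57.4692 ⇒ V=58.9460 exercise | (k=4,j=1): S=80.8197, (K−S)⁺=29.9703, hold=28.4935 ⇒ V=29.9703 exercise | (k=4,j=2): S=125.9900, (K−S)⁺=0.0000, hold=5.1197 ⇒ V=5.1197 continue | (k=4,j=3): S=196.4060, (K−S)⁺=0.0000, hold=0.0000 ⇒ V=0.0000 continue | (k=4,j=4): S=306.1777, (K−S)⁺=0.0000, hold=0.0000 ⇒ V=0.0000 continue  boundary S*=80.8197
step 3: (k=3,j=0): S=64.7304, (K−S)⁺=46.0596, hold=44.5829 ⇒ V=46.0596 exercise | (k=3,j=1): S=100.9083, (K−S)⁺=9.8817, hold=17.9263 ⇒ V=17.9263 continue | (k=3,j=2): S=157.3061, (K−S)⁺=0.0000, hold=2.6525 ⇒ V=2.6525 continue | (k=3,j=3): S=245.2247, (K−S)⁺=0.0000, hold=0.0000 ⇒ V=0.0000 continue  boundary S*=64.7304
step 2: (k=2,j=0): S=80.8197, (K−S)⁺=29.9703, hold=32.2630 ⇒ V=32.2630 continue | (k=2,j=1): S=125.9900, (K−S)⁺=0.0000, hold=10.5304 ⇒ V=10.5304 continue | (k=2,j=2): S=196.4060, (K−S)⁺=0.0000, hold=1.3742 ⇒ V=1.3742 continue  boundary S*=-
step 1: (k=1,j=0): S=100.9083, (K−S)⁺=9.8817, hold=21.6495 ⇒ V=21.6495 continue | (k=1,j=1): S=157.3061, (K−S)⁺=0.0000, hold=6.0996 ⇒ V=6.0996 continue  boundary S*=-
step 0: (k=0,j=0): S=125.9900, (K−S)⁺=0.0000, hold=14.0746 ⇒ V=14.0746 continue  boundary S*=-

price = 14.0746
boundary = - - - 64.7304 80.8197
tree:
14.0746
21.6495 6.0996
32.2630 10.5304 1.3742
46.0596 17.9263 2.6525 0.0000
58.9460 29.9703 5.1197 0.0000 0.0000
69.2669 46.0596 9.8817 0.0000 0.0000 0.0000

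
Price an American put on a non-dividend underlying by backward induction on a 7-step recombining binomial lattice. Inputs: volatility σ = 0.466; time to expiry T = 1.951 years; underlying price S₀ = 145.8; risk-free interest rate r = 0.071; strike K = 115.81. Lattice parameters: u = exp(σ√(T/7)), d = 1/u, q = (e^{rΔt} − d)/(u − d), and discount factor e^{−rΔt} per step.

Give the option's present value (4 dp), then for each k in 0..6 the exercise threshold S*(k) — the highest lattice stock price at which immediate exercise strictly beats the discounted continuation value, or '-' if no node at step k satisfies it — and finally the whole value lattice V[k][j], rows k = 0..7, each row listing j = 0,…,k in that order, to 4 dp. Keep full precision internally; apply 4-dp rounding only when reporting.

price = 14.4120
boundary = - - - 69.6989 54.4982 69.6989 89.1394
tree:
14.4120
21.9453 6.8200
32.4179 11.4707 2.0465
46.1111 18.8776 3.8934 0.1230
61.3118 30.1537 7.4011 0.2409 0.0000
73.1974 46.1111 14.0563 0.4716 0.0000 0.0000
82.4908 61.3118 26.6706 0.9233 0.0000 0.0000 0.0000
89.7575 73.1974 46.1111 1.8077 0.0000 0.0000 0.0000 0.0000

Δt=0.27871, u=1.27892, d=0.78191, q=0.47902, disc=e^(-rΔt)=0.98041
k=7 terminal: V=max(K-S,0) → 89.7575 73.1974 46.1111 1.8077 0.0000 0.0000 0.0000 0.0000
k=6: j=0 S=33.3192 intr=82.4908 cont=80.2216 V=82.4908[EX]; j=1 S=54.4982 intr=61.3118 cont=59.0426 V=61.3118[EX]; j=2 S=89.1394 intr=26.6706 cont=24.4014 V=26.6706[EX]; j=3 S=145.8000 intr=0.0000 cont=0.9233 V=0.9233[hold]; j=4 S=238.4764 intr=0.0000 cont=0.0000 V=0.0000[hold]; j=5 S=390.0616 intr=0.0000 cont=0.0000 V=0.0000[hold]; j=6 S=638.0006 intr=0.0000 cont=0.0000 V=0.0000[hold]  S*(6)=89.1394
k=5: j=0 S=42.6126 intr=73.1974 cont=70.9282 V=73.1974[EX]; j=1 S=69.6989 intr=46.1111 cont=43.8419 V=46.1111[EX]; j=2 S=114.0023 intr=1.8077 cont=14.0563 V=14.0563[hold]; j=3 S=186.4668 intr=0.0000 cont=0.4716 V=0.4716[hold]; j=4 S=304.9926 intr=0.0000 cont=0.0000 V=0.0000[hold]; j=5 S=498.8583 intr=0.0000 cont=0.0000 V=0.0000[hold]  S*(5)=69.6989
k=4: j=0 S=54.4982 intr=61.3118 cont=59.0426 V=61.3118[EX]; j=1 S=89.1394 intr=26.6706 cont=30.1537 V=30.1537[hold]; j=2 S=145.8000 intr=0.0000 cont=7.4011 V=7.4011[hold]; j=3 S=238.4764 intr=0.0000 cont=0.2409 V=0.2409[hold]; j=4 S=390.0616 intr=0.0000 cont=0.0000 V=0.0000[hold]  S*(4)=54.4982
k=3: j=0 S=69.6989 intr=46.1111 cont=45.4777 V=46.1111[EX]; j=1 S=114.0023 intr=1.8077 cont=18.8776 V=18.8776[hold]; j=2 S=186.4668 intr=0.0000 cont=3.8934 V=3.8934[hold]; j=3 S=304.9926 intr=0.0000 cont=0.1230 V=0.1230[hold]  S*(3)=69.6989
k=2: j=0 S=89.1394 intr=26.6706 cont=32.4179 V=32.4179[hold]; j=1 S=145.8000 intr=0.0000 cont=11.4707 V=11.4707[hold]; j=2 S=238.4764 intr=0.0000 cont=2.0465 V=2.0465[hold]  S*(2)=-
k=1: j=0 S=114.0023 intr=1.8077 cont=21.9453 V=21.9453[hold]; j=1 S=186.4668 intr=0.0000 cont=6.8200 V=6.8200[hold]  S*(1)=-
k=0: j=0 S=145.8000 intr=0.0000 cont=14.4120 V=14.4120[hold]  S*(0)=-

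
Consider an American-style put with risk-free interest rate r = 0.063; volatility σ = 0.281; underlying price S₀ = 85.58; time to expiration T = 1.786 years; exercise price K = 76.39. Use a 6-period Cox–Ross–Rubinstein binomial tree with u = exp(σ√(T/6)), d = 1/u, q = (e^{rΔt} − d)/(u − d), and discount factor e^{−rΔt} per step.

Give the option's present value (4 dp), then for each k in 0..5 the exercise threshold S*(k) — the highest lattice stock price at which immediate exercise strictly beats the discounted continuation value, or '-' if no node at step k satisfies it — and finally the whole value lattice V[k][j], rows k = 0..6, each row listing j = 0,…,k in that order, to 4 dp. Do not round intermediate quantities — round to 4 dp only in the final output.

price = 5.4671
boundary = - - - 54.0290 46.3495 54.0290
tree:
5.4671
9.0592 2.3919
14.5249 4.4067 0.6427
22.3610 7.9105 1.3736 0.0000
30.0405 13.6846 2.9357 0.0000 0.0000
36.6285 22.3610 6.2741 0.0000 0.0000 0.0000
42.2800 30.0405 13.4091 0.0000 0.0000 0.0000 0.0000

Δt=0.29767  u=1.16569  d=0.85786  q=0.52324  discount=0.98142
step 6 (expiry): payoffs max(K−S,0) = 42.2800 30.0405 13.4091 0.0000 0.0000 0.0000 0.0000
step 5: (k=5,j=0): S=39.7615, (K−S)⁺=36.6285, hold=35.2093 ⇒ V=36.6285 exercise | (k=5,j=1): S=54.0290, (K−S)⁺=22.3610, hold=20.9418 ⇒ V=22.3610 exercise | (k=5,j=2): S=73.4160, (K−S)⁺=2.9740, hold=6.2741 ⇒ V=6.2741 continue | (k=5,j=3): S=99.7595, (K−S)⁺=0.0000, hold=0.0000 ⇒ V=0.0000 continue | (k=5,j=4): S=135.5557, (K−S)⁺=0.0000, hold=0.0000 ⇒ V=0.0000 continue | (k=5,j=5): S=184.1965, (K−S)⁺=0.0000, hold=0.0000 ⇒ V=0.0000 continue  boundary S*=54.0290
step 4: (k=4,j=0): S=46.3495, (K−S)⁺=30.0405, hold=28.6213 ⇒ V=30.0405 exercise | (k=4,j=1): S=62.9809, (K−S)⁺=13.4091, hold=13.6846 ⇒ V=13.6846 continue | (k=4,j=2): S=85.5800, (K−S)⁺=0.0000, hold=2.9357 ⇒ V=2.9357 continue | (k=4,j=3): S=116.2883, (K−S)⁺=0.0000, hold=0.0000 ⇒ V=0.0000 continue | (k=4,j=4): S=158.0155, (K−S)⁺=0.0000, hold=0.0000 ⇒ V=0.0000 continue  boundary S*=46.3495
step 3: (k=3,j=0): S=54.0290, (K−S)⁺=22.3610, hold=21.0833 ⇒ V=22.3610 exercise | (k=3,j=1): S=73.4160, (K−S)⁺=2.9740, hold=7.9105 ⇒ V=7.9105 continue | (k=3,j=2): S=99.7595, (K−S)⁺=0.0000, hold=1.3736 ⇒ V=1.3736 continue | (k=3,j=3): S=135.5557, (K−S)⁺=0.0000, hold=0.0000 ⇒ V=0.0000 continue  boundary S*=54.0290
step 2: (k=2,j=0): S=62.9809, (K−S)⁺=13.4091, hold=14.5249 ⇒ V=14.5249 continue | (k=2,j=1): S=85.5800, (K−S)⁺=0.0000, hold=4.4067 ⇒ V=4.4067 continue | (k=2,j=2): S=116.2883, (K−S)⁺=0.0000, hold=0.6427 ⇒ V=0.6427 continue  boundary S*=-
step 1: (k=1,j=0): S=73.4160, (K−S)⁺=2.9740, hold=9.0592 ⇒ V=9.0592 continue | (k=1,j=1): S=99.7595, (K−S)⁺=0.0000, hold=2.3919 ⇒ V=2.3919 continue  boundary S*=-
step 0: (k=0,j=0): S=85.5800, (K−S)⁺=0.0000, hold=5.4671 ⇒ V=5.4671 continue  boundary S*=-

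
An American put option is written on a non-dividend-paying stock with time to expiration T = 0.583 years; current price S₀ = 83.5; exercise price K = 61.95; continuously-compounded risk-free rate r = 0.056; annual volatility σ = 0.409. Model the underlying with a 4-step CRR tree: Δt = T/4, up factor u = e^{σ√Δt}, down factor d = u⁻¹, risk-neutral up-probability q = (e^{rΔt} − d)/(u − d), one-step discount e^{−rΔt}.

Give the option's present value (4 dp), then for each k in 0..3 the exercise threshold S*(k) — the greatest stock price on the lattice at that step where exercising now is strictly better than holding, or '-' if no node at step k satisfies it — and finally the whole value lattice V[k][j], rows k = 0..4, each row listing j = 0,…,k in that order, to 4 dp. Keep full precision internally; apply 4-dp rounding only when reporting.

price = 1.4356
boundary = - - - 52.2695
tree:
1.4356
2.7165 0.1115
5.1323 0.2192 0.0000
9.6805 0.4310 0.0000 0.0000
17.2369 0.8472 0.0000 0.0000 0.0000

params: Δt=0.14575 u=1.16900 d=0.85544 q=0.48718 e^(-rΔt)=0.99187
t_4 payoffs: 17.2369 0.8472 0.0000 0.0000 0.0000
t_3: node(3,0) S=52.2695 payoff=9.6805 vs cont=9.1770 → 9.6805 [stop]  node(3,1) S=71.4288 payoff=0.0000 vs cont=0.4310 → 0.4310 [wait]  node(3,2) S=97.6111 payoff=0.0000 vs cont=0.0000 → 0.0000 [wait]  node(3,3) S=133.3905 payoff=0.0000 vs cont=0.0000 → 0.0000 [wait]  ⇒ S*(3)=52.2695
t_2: node(2,0) S=61.1028 payoff=0.8472 vs cont=5.1323 → 5.1323 [wait]  node(2,1) S=83.5000 payoff=0.0000 vs cont=0.2192 → 0.2192 [wait]  node(2,2) S=114.1070 payoff=0.0000 vs cont=0.0000 → 0.0000 [wait]  ⇒ S*(2)=-
t_1: node(1,0) S=71.4288 payoff=0.0000 vs cont=2.7165 → 2.7165 [wait]  node(1,1) S=97.6111 payoff=0.0000 vs cont=0.1115 → 0.1115 [wait]  ⇒ S*(1)=-
t_0: node(0,0) S=83.5000 payoff=0.0000 vs cont=1.4356 → 1.4356 [wait]  ⇒ S*(0)=-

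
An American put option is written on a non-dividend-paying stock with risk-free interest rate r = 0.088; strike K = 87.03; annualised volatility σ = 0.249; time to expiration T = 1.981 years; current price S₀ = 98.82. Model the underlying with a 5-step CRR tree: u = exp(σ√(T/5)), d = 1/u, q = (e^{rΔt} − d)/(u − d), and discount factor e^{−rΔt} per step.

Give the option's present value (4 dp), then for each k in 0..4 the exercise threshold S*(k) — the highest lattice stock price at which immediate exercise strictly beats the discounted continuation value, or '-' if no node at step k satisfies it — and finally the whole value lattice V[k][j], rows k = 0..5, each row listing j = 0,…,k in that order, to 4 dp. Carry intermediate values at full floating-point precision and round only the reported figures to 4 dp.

params: Δt=0.39620 u=1.16968 d=0.85493 q=0.57362 e^(-rΔt)=0.96574
t_5 payoffs: 41.8957 25.2793 2.5455 0.0000 0.0000 0.0000
t_4: node(4,0) S=52.7927 payoff=34.2373 vs cont=31.2552 → 34.2373 [stop]  node(4,1) S=72.2287 payoff=14.8013 vs cont=11.8193 → 14.8013 [stop]  node(4,2) S=98.8200 payoff=0.0000 vs cont=1.0481 → 1.0481 [wait]  node(4,3) S=135.2011 payoff=0.0000 vs cont=0.0000 → 0.0000 [wait]  node(4,4) S=184.9761 payoff=0.0000 vs cont=0.0000 → 0.0000 [wait]  ⇒ S*(4)=72.2287
t_3: node(3,0) S=61.7507 payoff=25.2793 vs cont=22.2972 → 25.2793 [stop]  node(3,1) S=84.4845 payoff=2.5455 vs cont=6.6753 → 6.6753 [wait]  node(3,2) S=115.5879 payoff=0.0000 vs cont=0.4316 → 0.4316 [wait]  node(3,3) S=158.1422 payoff=0.0000 vs cont=0.0000 → 0.0000 [wait]  ⇒ S*(3)=61.7507
t_2: node(2,0) S=72.2287 payoff=14.8013 vs cont=14.1071 → 14.8013 [stop]  node(2,1) S=98.8200 payoff=0.0000 vs cont=2.9878 → 2.9878 [wait]  node(2,2) S=135.2011 payoff=0.0000 vs cont=0.1777 → 0.1777 [wait]  ⇒ S*(2)=72.2287
t_1: node(1,0) S=84.4845 payoff=2.5455 vs cont=7.7498 → 7.7498 [wait]  node(1,1) S=115.5879 payoff=0.0000 vs cont=1.3287 → 1.3287 [wait]  ⇒ S*(1)=-
t_0: node(0,0) S=98.8200 payoff=0.0000 vs cont=3.9272 → 3.9272 [wait]  ⇒ S*(0)=-

price = 3.9272
boundary = - - 72.2287 61.7507 72.2287
tree:
3.9272
7.7498 1.3287
14.8013 2.9878 0.1777
25.2793 6.6753 0.4316 0.0000
34.2373 14.8013 1.0481 0.0000 0.0000
41.8957 25.2793 2.5455 0.0000 0.0000 0.0000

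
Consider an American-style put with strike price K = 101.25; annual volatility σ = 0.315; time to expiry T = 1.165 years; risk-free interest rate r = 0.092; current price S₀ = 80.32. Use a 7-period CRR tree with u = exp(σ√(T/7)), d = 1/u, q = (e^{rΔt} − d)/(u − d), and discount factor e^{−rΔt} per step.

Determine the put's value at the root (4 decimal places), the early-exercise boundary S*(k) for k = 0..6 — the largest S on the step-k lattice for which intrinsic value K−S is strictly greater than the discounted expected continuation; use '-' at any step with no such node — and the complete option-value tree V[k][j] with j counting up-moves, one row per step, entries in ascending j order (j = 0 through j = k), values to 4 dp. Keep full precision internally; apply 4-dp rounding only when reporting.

price = 21.5209
boundary = - 70.6341 62.1161 70.6341 80.3200 70.6341 80.3200
tree:
21.5209
30.6159 14.0125
39.1339 21.1217 8.0615
46.6246 30.6159 13.2446 3.6599
53.2120 39.1339 20.9300 6.7555 0.9972
59.0050 46.6246 30.6159 12.1300 2.1444 0.0000
64.0994 53.2120 39.1339 20.9300 4.6112 0.0000 0.0000
68.5794 59.0050 46.6246 30.6159 9.9158 0.0000 0.0000 0.0000

Δt=0.16643, u=1.13713, d=0.87941, q=0.52779, disc=e^(-rΔt)=0.98481
k=7 terminal: V=max(K-S,0) → 68.5794 59.0050 46.6246 30.6159 9.9158 0.0000 0.0000 0.0000
k=6: j=0 S=37.1506 intr=64.0994 cont=62.5609 V=64.0994[EX]; j=1 S=48.0380 intr=53.2120 cont=51.6735 V=53.2120[EX]; j=2 S=62.1161 intr=39.1339 cont=37.5954 V=39.1339[EX]; j=3 S=80.3200 intr=20.9300 cont=19.3915 V=20.9300[EX]; j=4 S=103.8587 intr=0.0000 cont=4.6112 V=4.6112[hold]; j=5 S=134.2957 intr=0.0000 cont=0.0000 V=0.0000[hold]; j=6 S=173.6526 intr=0.0000 cont=0.0000 V=0.0000[hold]  S*(6)=80.3200
k=5: j=0 S=42.2450 intr=59.0050 cont=57.4665 V=59.0050[EX]; j=1 S=54.6254 intr=46.6246 cont=45.0861 V=46.6246[EX]; j=2 S=70.6341 intr=30.6159 cont=29.0775 V=30.6159[EX]; j=3 S=91.3342 intr=9.9158 cont=12.1300 V=12.1300[hold]; j=4 S=118.1007 intr=0.0000 cont=2.1444 V=2.1444[hold]; j=5 S=152.7115 intr=0.0000 cont=0.0000 V=0.0000[hold]  S*(5)=70.6341
k=4: j=0 S=48.0380 intr=53.2120 cont=51.6735 V=53.2120[EX]; j=1 S=62.1161 intr=39.1339 cont=37.5954 V=39.1339[EX]; j=2 S=80.3200 intr=20.9300 cont=20.5424 V=20.9300[EX]; j=3 S=103.8587 intr=0.0000 cont=6.7555 V=6.7555[hold]; j=4 S=134.2957 intr=0.0000 cont=0.9972 V=0.9972[hold]  S*(4)=80.3200
k=3: j=0 S=54.6254 intr=46.6246 cont=45.0861 V=46.6246[EX]; j=1 S=70.6341 intr=30.6159 cont=29.0775 V=30.6159[EX]; j=2 S=91.3342 intr=9.9158 cont=13.2446 V=13.2446[hold]; j=3 S=118.1007 intr=0.0000 cont=3.6599 V=3.6599[hold]  S*(3)=70.6341
k=2: j=0 S=62.1161 intr=39.1339 cont=37.5954 V=39.1339[EX]; j=1 S=80.3200 intr=20.9300 cont=21.1217 V=21.1217[hold]; j=2 S=103.8587 intr=0.0000 cont=8.0615 V=8.0615[hold]  S*(2)=62.1161
k=1: j=0 S=70.6341 intr=30.6159 cont=29.1771 V=30.6159[EX]; j=1 S=91.3342 intr=9.9158 cont=14.0125 V=14.0125[hold]  S*(1)=70.6341
k=0: j=0 S=80.3200 intr=20.9300 cont=21.5209 V=21.5209[hold]  S*(0)=-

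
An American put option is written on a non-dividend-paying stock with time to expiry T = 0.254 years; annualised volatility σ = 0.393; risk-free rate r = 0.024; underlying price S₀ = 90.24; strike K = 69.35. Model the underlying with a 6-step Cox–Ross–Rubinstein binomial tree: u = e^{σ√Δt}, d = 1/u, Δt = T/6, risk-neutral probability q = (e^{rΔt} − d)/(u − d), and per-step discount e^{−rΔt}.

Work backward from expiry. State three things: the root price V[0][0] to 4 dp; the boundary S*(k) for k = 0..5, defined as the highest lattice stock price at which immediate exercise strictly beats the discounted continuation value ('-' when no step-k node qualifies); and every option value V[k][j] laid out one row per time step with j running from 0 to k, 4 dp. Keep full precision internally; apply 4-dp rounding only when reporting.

price = 0.6758
boundary = - - - - - 60.2301
tree:
0.6758
1.1798 0.1444
2.0320 0.2812 0.0000
3.4399 0.5477 0.0000 0.0000
5.6912 1.0668 0.0000 0.0000 0.0000
9.1199 2.0779 0.0000 0.0000 0.0000 0.0000
13.7984 4.0473 0.0000 0.0000 0.0000 0.0000 0.0000

params: Δt=0.04233 u=1.08422 d=0.92232 q=0.48607 e^(-rΔt)=0.99898
t_6 payoffs: 13.7984 4.0473 0.0000 0.0000 0.0000 0.0000 0.0000
t_5: node(5,0) S=60.2301 payoff=9.1199 vs cont=9.0494 → 9.1199 [stop]  node(5,1) S=70.8024 payoff=0.0000 vs cont=2.0779 → 2.0779 [wait]  node(5,2) S=83.2304 payoff=0.0000 vs cont=0.0000 → 0.0000 [wait]  node(5,3) S=97.8399 payoff=0.0000 vs cont=0.0000 → 0.0000 [wait]  node(5,4) S=115.0139 payoff=0.0000 vs cont=0.0000 → 0.0000 [wait]  node(5,5) S=135.2024 payoff=0.0000 vs cont=0.0000 → 0.0000 [wait]  ⇒ S*(5)=60.2301
t_4: node(4,0) S=65.3027 payoff=4.0473 vs cont=5.6912 → 5.6912 [wait]  node(4,1) S=76.7653 payoff=0.0000 vs cont=1.0668 → 1.0668 [wait]  node(4,2) S=90.2400 payoff=0.0000 vs cont=0.0000 → 0.0000 [wait]  node(4,3) S=106.0799 payoff=0.0000 vs cont=0.0000 → 0.0000 [wait]  node(4,4) S=124.7002 payoff=0.0000 vs cont=0.0000 → 0.0000 [wait]  ⇒ S*(4)=-
t_3: node(3,0) S=70.8024 payoff=0.0000 vs cont=3.4399 → 3.4399 [wait]  node(3,1) S=83.2304 payoff=0.0000 vs cont=0.5477 → 0.5477 [wait]  node(3,2) S=97.8399 payoff=0.0000 vs cont=0.0000 → 0.0000 [wait]  node(3,3) S=115.0139 payoff=0.0000 vs cont=0.0000 → 0.0000 [wait]  ⇒ S*(3)=-
t_2: node(2,0) S=76.7653 payoff=0.0000 vs cont=2.0320 → 2.0320 [wait]  node(2,1) S=90.2400 payoff=0.0000 vs cont=0.2812 → 0.2812 [wait]  node(2,2) S=106.0799 payoff=0.0000 vs cont=0.0000 → 0.0000 [wait]  ⇒ S*(2)=-
t_1: node(1,0) S=83.2304 payoff=0.0000 vs cont=1.1798 → 1.1798 [wait]  node(1,1) S=97.8399 payoff=0.0000 vs cont=0.1444 → 0.1444 [wait]  ⇒ S*(1)=-
t_0: node(0,0) S=90.2400 payoff=0.0000 vs cont=0.6758 → 0.6758 [wait]  ⇒ S*(0)=-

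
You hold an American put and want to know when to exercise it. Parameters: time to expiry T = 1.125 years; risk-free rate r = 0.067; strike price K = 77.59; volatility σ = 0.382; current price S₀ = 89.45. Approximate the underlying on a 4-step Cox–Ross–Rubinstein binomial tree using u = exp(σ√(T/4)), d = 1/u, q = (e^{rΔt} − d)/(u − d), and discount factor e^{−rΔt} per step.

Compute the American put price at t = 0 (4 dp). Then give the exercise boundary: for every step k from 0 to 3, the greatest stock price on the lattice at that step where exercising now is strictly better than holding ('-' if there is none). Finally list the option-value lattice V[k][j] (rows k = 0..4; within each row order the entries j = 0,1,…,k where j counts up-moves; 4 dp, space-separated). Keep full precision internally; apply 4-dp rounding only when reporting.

params: Δt=0.28125 u=1.22457 d=0.81662 q=0.49616 e^(-rΔt)=0.98133
t_4 payoffs: 37.8111 17.9392 0.0000 0.0000 0.0000
t_3: node(3,0) S=48.7118 payoff=28.8782 vs cont=27.4298 → 28.8782 [stop]  node(3,1) S=73.0463 payoff=4.5437 vs cont=8.8698 → 8.8698 [wait]  node(3,2) S=109.5374 payoff=0.0000 vs cont=0.0000 → 0.0000 [wait]  node(3,3) S=164.2580 payoff=0.0000 vs cont=0.0000 → 0.0000 [wait]  ⇒ S*(3)=48.7118
t_2: node(2,0) S=59.6508 payoff=17.9392 vs cont=18.5972 → 18.5972 [wait]  node(2,1) S=89.4500 payoff=0.0000 vs cont=4.3856 → 4.3856 [wait]  node(2,2) S=134.1357 payoff=0.0000 vs cont=0.0000 → 0.0000 [wait]  ⇒ S*(2)=-
t_1: node(1,0) S=73.0463 payoff=4.5437 vs cont=11.3305 → 11.3305 [wait]  node(1,1) S=109.5374 payoff=0.0000 vs cont=2.1684 → 2.1684 [wait]  ⇒ S*(1)=-
t_0: node(0,0) S=89.4500 payoff=0.0000 vs cont=6.6580 → 6.6580 [wait]  ⇒ S*(0)=-

price = 6.6580
boundary = - - - 48.7118
tree:
6.6580
11.3305 2.1684
18.5972 4.3856 0.0000
28.8782 8.8698 0.0000 0.0000
37.8111 17.9392 0.0000 0.0000 0.0000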